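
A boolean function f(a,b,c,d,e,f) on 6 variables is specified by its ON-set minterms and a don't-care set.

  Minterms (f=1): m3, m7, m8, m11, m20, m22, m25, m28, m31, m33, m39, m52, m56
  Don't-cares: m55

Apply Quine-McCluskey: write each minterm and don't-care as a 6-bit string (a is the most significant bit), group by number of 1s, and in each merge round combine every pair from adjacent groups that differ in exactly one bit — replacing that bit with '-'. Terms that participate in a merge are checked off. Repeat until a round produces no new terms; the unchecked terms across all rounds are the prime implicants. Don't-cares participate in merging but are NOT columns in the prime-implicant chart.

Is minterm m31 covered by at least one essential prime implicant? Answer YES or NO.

YES

[col 0] 000011*, 000111*, 001000, 001011*, 010100*, 010110*, 011001, 011100*, 011111, 100001, 100111*, 110100*, 110111*, 111000
[col 1] -00111, -10100, 00-011, 000-11, 01-100, 0101-0, 1-0111
Prime implicants: -00111, -10100, 00-011, 000-11, 001000, 01-100, 0101-0, 011001, 011111, 1-0111, 100001, 111000
PI chart (minterm → PIs covering it):
  3 | 00-011,000-11
  7 | -00111,000-11
  8 | 001000  (sole → essential)
  11 | 00-011  (sole → essential)
  20 | -10100,01-100,0101-0
  22 | 0101-0  (sole → essential)
  25 | 011001  (sole → essential)
  28 | 01-100  (sole → essential)
  31 | 011111  (sole → essential)
  33 | 100001  (sole → essential)
  39 | -00111,1-0111
  52 | -10100  (sole → essential)
  56 | 111000  (sole → essential)
Essential prime implicants: -10100, 00-011, 001000, 01-100, 0101-0, 011001, 011111, 100001, 111000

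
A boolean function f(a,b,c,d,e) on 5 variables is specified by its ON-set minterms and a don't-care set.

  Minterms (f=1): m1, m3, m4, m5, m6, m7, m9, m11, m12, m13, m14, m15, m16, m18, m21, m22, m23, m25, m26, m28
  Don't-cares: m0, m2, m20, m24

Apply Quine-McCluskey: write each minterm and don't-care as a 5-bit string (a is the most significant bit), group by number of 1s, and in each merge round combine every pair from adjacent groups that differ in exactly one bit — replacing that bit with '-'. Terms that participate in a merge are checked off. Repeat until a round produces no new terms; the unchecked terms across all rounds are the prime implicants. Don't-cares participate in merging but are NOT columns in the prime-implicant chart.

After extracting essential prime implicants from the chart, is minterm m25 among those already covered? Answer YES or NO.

NO

[col 0] 00000*, 00001*, 00010*, 00011*, 00100*, 00101*, 00110*, 00111*, 01001*, 01011*, 01100*, 01101*, 01110*, 01111*, 10000*, 10010*, 10100*, 10101*, 10110*, 10111*, 11000*, 11001*, 11010*, 11100*
[col 1] -0000*, -0010*, -0100*, -0101*, -0110*, -0111*, -1001, -1100*, 0-001*, 0-011*, 0-100*, 0-101*, 0-110*, 0-111*, 00-00*, 00-01*, 00-10*, 00-11*, 000-0*, 000-1*, 0000-*, 0001-*, 001-0*, 001-1*, 0010-*, 0011-*, 01-01*, 01-11*, 010-1*, 011-0*, 011-1*, 0110-*, 0111-*, 1-000*, 1-010*, 1-100*, 10-00*, 10-10*, 100-0*, 101-0*, 101-1*, 1010-*, 1011-*, 11-00*, 110-0*, 1100-
[col 2] --100, -0-00*, -0-10*, -00-0*, -01-0*, -01-1*, -010-*, -011-*, 0--01*, 0--11*, 0-0-1*, 0-1-0*, 0-1-1*, 0-10-*, 0-11-*, 00--0*, 00--1*, 00-0-*, 00-1-*, 000--*, 001--*, 01--1*, 011--*, 1--00, 1-0-0, 10--0*, 101--*
[col 3] -0--0, -01--, 0---1, 0-1--, 00---
Prime implicants: --100, -0--0, -01--, -1001, 0---1, 0-1--, 00---, 1--00, 1-0-0, 1100-
PI chart (minterm → PIs covering it):
  1 | 0---1,00---
  3 | 0---1,00---
  4 | --100,-0--0,-01--,0-1--,00---
  5 | -01--,0---1,0-1--,00---
  6 | -0--0,-01--,0-1--,00---
  7 | -01--,0---1,0-1--,00---
  9 | -1001,0---1
  11 | 0---1  (sole → essential)
  12 | --100,0-1--
  13 | 0---1,0-1--
  14 | 0-1--  (sole → essential)
  15 | 0---1,0-1--
  16 | -0--0,1--00,1-0-0
  18 | -0--0,1-0-0
  21 | -01--  (sole → essential)
  22 | -0--0,-01--
  23 | -01--  (sole → essential)
  25 | -1001,1100-
  26 | 1-0-0  (sole → essential)
  28 | --100,1--00
Essential prime implicants: -01--, 0---1, 0-1--, 1-0-0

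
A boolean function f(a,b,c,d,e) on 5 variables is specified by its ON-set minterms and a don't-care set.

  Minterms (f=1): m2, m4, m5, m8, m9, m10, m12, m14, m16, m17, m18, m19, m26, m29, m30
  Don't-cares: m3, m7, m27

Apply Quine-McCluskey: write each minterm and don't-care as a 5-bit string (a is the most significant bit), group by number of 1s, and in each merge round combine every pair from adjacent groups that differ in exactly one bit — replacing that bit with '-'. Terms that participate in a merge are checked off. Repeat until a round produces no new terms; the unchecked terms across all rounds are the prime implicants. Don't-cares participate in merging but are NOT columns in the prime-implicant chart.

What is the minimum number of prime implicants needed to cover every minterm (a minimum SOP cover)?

size-2^0 implicants → 00010(✓)  00011(✓)  00100(✓)  00101(✓)  00111(✓)  01000(✓)  01001(✓)  01010(✓)  01100(✓)  01110(✓)  10000(✓)  10001(✓)  10010(✓)  10011(✓)  11010(✓)  11011(✓)  11101  11110(✓)
size-2^1 implicants → -0010(✓)  -0011(✓)  -1010(✓)  -1110(✓)  0-010(✓)  0-100  00-11  0001-(✓)  001-1  0010-  01-00(✓)  01-10(✓)  010-0(✓)  0100-  011-0(✓)  1-010(✓)  1-011(✓)  100-0(✓)  100-1(✓)  1000-(✓)  1001-(✓)  11-10(✓)  1101-(✓)
size-2^2 implicants → --010  -001-  -1-10  01--0  1-01-  100--
Unchecked terms (primes): --010, -001-, -1-10, 0-100, 00-11, 001-1, 0010-, 01--0, 0100-, 1-01-, 100--, 11101
Minterm coverage:
  m2 ⊆ --010,-001-
  m4 ⊆ 0-100,0010-
  m5 ⊆ 001-1,0010-
  m8 ⊆ 01--0,0100-
  m9 ⊆ 0100- [E]
  m10 ⊆ --010,-1-10,01--0
  m12 ⊆ 0-100,01--0
  m14 ⊆ -1-10,01--0
  m16 ⊆ 100-- [E]
  m17 ⊆ 100-- [E]
  m18 ⊆ --010,-001-,1-01-,100--
  m19 ⊆ -001-,1-01-,100--
  m26 ⊆ --010,-1-10,1-01-
  m29 ⊆ 11101 [E]
  m30 ⊆ -1-10 [E]
E = {-1-10, 0100-, 100--, 11101}
Petrick residual → --010, 0-100, 001-1
Cover = c'de' + bde' + a'cd'e' + a'b'ce + a'bc'd' + ab'c' + abcd'e  |cover|=7

7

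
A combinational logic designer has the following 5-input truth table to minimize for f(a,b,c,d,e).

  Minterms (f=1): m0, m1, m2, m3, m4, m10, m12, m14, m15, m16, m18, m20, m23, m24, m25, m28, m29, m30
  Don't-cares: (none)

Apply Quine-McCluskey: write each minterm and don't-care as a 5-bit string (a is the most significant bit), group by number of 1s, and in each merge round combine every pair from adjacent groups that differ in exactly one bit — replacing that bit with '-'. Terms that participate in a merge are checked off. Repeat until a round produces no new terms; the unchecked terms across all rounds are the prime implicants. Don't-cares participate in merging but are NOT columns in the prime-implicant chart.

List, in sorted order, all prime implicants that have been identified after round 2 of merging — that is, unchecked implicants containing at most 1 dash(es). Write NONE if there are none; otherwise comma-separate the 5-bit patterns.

size-2^0 implicants → 00000(✓)  00001(✓)  00010(✓)  00011(✓)  00100(✓)  01010(✓)  01100(✓)  01110(✓)  01111(✓)  10000(✓)  10010(✓)  10100(✓)  10111  11000(✓)  11001(✓)  11100(✓)  11101(✓)  11110(✓)
size-2^1 implicants → -0000(✓)  -0010(✓)  -0100(✓)  -1100(✓)  -1110(✓)  0-010  0-100(✓)  00-00(✓)  000-0(✓)  000-1(✓)  0000-(✓)  0001-(✓)  01-10  011-0(✓)  0111-  1-000(✓)  1-100(✓)  10-00(✓)  100-0(✓)  11-00(✓)  11-01(✓)  1100-(✓)  111-0(✓)  1110-(✓)
size-2^2 implicants → --100  -0-00  -00-0  -11-0  000--  1--00  11-0-
Unchecked terms (primes): --100, -0-00, -00-0, -11-0, 0-010, 000--, 01-10, 0111-, 1--00, 10111, 11-0-

0-010, 01-10, 0111-, 10111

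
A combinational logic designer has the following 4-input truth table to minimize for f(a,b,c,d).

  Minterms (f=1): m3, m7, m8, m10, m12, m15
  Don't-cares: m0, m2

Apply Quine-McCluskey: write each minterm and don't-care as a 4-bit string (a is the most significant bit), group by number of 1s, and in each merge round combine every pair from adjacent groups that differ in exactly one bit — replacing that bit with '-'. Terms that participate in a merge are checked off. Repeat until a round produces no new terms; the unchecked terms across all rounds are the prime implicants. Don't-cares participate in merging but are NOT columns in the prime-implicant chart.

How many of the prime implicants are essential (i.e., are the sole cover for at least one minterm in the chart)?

size-2^0 implicants → 0000(✓)  0010(✓)  0011(✓)  0111(✓)  1000(✓)  1010(✓)  1100(✓)  1111(✓)
size-2^1 implicants → -000(✓)  -010(✓)  -111  0-11  00-0(✓)  001-  1-00  10-0(✓)
size-2^2 implicants → -0-0
Unchecked terms (primes): -0-0, -111, 0-11, 001-, 1-00
Minterm coverage:
  m3 ⊆ 0-11,001-
  m7 ⊆ -111,0-11
  m8 ⊆ -0-0,1-00
  m10 ⊆ -0-0 [E]
  m12 ⊆ 1-00 [E]
  m15 ⊆ -111 [E]
E = {-0-0, -111, 1-00}

3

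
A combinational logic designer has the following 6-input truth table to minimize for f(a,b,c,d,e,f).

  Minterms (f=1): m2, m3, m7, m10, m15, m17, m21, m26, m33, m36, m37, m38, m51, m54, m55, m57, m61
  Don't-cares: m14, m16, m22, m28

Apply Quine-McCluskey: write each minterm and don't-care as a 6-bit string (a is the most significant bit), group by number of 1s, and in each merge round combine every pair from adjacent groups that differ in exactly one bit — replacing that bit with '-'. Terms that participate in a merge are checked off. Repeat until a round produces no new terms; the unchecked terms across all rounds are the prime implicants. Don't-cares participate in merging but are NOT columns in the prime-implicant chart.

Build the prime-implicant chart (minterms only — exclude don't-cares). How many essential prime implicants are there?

size-2^0 implicants → 000010(✓)  000011(✓)  000111(✓)  001010(✓)  001110(✓)  001111(✓)  010000(✓)  010001(✓)  010101(✓)  010110(✓)  011010(✓)  011100  100001(✓)  100100(✓)  100101(✓)  100110(✓)  110011(✓)  110110(✓)  110111(✓)  111001(✓)  111101(✓)
size-2^1 implicants → -10110  0-1010  00-010  00-111  000-11  00001-  001-10  00111-  010-01  01000-  1-0110  100-01  1001-0  10010-  110-11  11011-  111-01
Unchecked terms (primes): -10110, 0-1010, 00-010, 00-111, 000-11, 00001-, 001-10, 00111-, 010-01, 01000-, 011100, 1-0110, 100-01, 1001-0, 10010-, 110-11, 11011-, 111-01
Minterm coverage:
  m2 ⊆ 00-010,00001-
  m3 ⊆ 000-11,00001-
  m7 ⊆ 00-111,000-11
  m10 ⊆ 0-1010,00-010,001-10
  m15 ⊆ 00-111,00111-
  m17 ⊆ 010-01,01000-
  m21 ⊆ 010-01 [E]
  m26 ⊆ 0-1010 [E]
  m33 ⊆ 100-01 [E]
  m36 ⊆ 1001-0,10010-
  m37 ⊆ 100-01,10010-
  m38 ⊆ 1-0110,1001-0
  m51 ⊆ 110-11 [E]
  m54 ⊆ -10110,1-0110,11011-
  m55 ⊆ 110-11,11011-
  m57 ⊆ 111-01 [E]
  m61 ⊆ 111-01 [E]
E = {0-1010, 010-01, 100-01, 110-11, 111-01}

5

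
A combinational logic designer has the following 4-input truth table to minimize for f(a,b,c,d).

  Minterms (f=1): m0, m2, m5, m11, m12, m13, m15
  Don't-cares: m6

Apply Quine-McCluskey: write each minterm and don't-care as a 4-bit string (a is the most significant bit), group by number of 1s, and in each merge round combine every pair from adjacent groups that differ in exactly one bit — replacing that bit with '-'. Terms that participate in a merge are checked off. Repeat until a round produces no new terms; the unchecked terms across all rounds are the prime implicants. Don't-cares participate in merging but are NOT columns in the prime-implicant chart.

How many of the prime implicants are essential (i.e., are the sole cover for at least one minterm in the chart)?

4

size-2^0 implicants → 0000(✓)  0010(✓)  0101(✓)  0110(✓)  1011(✓)  1100(✓)  1101(✓)  1111(✓)
size-2^1 implicants → -101  0-10  00-0  1-11  11-1  110-
Unchecked terms (primes): -101, 0-10, 00-0, 1-11, 11-1, 110-
Minterm coverage:
  m0 ⊆ 00-0 [E]
  m2 ⊆ 0-10,00-0
  m5 ⊆ -101 [E]
  m11 ⊆ 1-11 [E]
  m12 ⊆ 110- [E]
  m13 ⊆ -101,11-1,110-
  m15 ⊆ 1-11,11-1
E = {-101, 00-0, 1-11, 110-}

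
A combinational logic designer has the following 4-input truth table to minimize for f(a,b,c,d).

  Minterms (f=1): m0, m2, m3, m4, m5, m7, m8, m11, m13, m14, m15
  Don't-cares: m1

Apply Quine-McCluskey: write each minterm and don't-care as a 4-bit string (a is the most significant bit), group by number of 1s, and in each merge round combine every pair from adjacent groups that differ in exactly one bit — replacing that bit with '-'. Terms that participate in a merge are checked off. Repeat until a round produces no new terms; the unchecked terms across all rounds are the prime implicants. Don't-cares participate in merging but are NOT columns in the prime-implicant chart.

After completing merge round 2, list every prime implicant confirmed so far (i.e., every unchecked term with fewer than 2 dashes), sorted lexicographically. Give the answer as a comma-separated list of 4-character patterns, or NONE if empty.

-000, 111-

Round 0: 0000✓ 0001✓ 0010✓ 0011✓ 0100✓ 0101✓ 0111✓ 1000✓ 1011✓ 1101✓ 1110✓ 1111✓
Round 1: -000 -011✓ -101✓ -111✓ 0-00✓ 0-01✓ 0-11✓ 00-0✓ 00-1✓ 000-✓ 001-✓ 01-1✓ 010-✓ 1-11✓ 11-1✓ 111-
Round 2: --11 -1-1 0--1 0-0- 00--
PIs = {--11, -000, -1-1, 0--1, 0-0-, 00--, 111-}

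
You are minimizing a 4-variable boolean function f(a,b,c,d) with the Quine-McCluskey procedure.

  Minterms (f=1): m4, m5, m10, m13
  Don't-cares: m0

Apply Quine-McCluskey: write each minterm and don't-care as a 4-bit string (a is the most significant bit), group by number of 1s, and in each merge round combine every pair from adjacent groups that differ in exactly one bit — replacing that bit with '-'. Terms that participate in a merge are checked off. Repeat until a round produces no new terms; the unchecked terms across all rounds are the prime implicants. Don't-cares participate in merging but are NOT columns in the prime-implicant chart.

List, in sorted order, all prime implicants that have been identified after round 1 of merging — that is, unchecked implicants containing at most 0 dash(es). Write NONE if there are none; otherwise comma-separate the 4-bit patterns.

1010

size-2^0 implicants → 0000(✓)  0100(✓)  0101(✓)  1010  1101(✓)
size-2^1 implicants → -101  0-00  010-
Unchecked terms (primes): -101, 0-00, 010-, 1010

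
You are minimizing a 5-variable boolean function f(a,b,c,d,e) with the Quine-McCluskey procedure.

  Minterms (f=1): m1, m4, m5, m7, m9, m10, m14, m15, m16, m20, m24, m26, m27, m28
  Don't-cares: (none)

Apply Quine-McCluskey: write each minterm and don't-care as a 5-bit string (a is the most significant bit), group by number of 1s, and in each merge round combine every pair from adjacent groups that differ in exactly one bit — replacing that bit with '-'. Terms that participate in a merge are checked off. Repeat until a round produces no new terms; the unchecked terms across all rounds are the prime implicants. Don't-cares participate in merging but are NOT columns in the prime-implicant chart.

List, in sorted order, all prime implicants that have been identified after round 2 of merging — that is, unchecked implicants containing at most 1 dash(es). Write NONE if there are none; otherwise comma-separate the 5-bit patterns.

-0100, -1010, 0-001, 0-111, 00-01, 001-1, 0010-, 01-10, 0111-, 110-0, 1101-

size-2^0 implicants → 00001(✓)  00100(✓)  00101(✓)  00111(✓)  01001(✓)  01010(✓)  01110(✓)  01111(✓)  10000(✓)  10100(✓)  11000(✓)  11010(✓)  11011(✓)  11100(✓)
size-2^1 implicants → -0100  -1010  0-001  0-111  00-01  001-1  0010-  01-10  0111-  1-000(✓)  1-100(✓)  10-00(✓)  11-00(✓)  110-0  1101-
size-2^2 implicants → 1--00
Unchecked terms (primes): -0100, -1010, 0-001, 0-111, 00-01, 001-1, 0010-, 01-10, 0111-, 1--00, 110-0, 1101-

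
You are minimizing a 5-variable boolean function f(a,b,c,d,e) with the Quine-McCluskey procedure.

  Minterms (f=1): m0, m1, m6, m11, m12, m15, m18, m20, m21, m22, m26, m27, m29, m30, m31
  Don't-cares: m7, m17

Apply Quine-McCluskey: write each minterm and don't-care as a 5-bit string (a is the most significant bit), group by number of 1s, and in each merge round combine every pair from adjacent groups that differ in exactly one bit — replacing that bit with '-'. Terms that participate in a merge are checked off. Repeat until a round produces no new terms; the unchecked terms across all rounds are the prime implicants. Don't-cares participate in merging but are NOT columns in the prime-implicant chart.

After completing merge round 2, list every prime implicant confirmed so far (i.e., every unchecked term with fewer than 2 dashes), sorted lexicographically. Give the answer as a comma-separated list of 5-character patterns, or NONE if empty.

[col 0] 00000*, 00001*, 00110*, 00111*, 01011*, 01100, 01111*, 10001*, 10010*, 10100*, 10101*, 10110*, 11010*, 11011*, 11101*, 11110*, 11111*
[col 1] -0001, -0110, -1011*, -1111*, 0-111, 0000-, 0011-, 01-11*, 1-010*, 1-101, 1-110*, 10-01, 10-10*, 101-0, 1010-, 11-10*, 11-11*, 1101-*, 111-1, 1111-*
[col 2] -1-11, 1--10, 11-1-
Prime implicants: -0001, -0110, -1-11, 0-111, 0000-, 0011-, 01100, 1--10, 1-101, 10-01, 101-0, 1010-, 11-1-, 111-1

-0001, -0110, 0-111, 0000-, 0011-, 01100, 1-101, 10-01, 101-0, 1010-, 111-1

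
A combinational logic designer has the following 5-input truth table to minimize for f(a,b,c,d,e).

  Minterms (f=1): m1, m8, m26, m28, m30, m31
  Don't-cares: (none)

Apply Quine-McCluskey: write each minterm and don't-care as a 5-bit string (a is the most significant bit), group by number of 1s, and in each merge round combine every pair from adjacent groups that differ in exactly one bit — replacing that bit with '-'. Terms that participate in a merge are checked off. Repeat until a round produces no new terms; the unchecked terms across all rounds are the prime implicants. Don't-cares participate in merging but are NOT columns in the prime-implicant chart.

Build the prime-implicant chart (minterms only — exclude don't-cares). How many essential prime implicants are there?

size-2^0 implicants → 00001  01000  11010(✓)  11100(✓)  11110(✓)  11111(✓)
size-2^1 implicants → 11-10  111-0  1111-
Unchecked terms (primes): 00001, 01000, 11-10, 111-0, 1111-
Minterm coverage:
  m1 ⊆ 00001 [E]
  m8 ⊆ 01000 [E]
  m26 ⊆ 11-10 [E]
  m28 ⊆ 111-0 [E]
  m30 ⊆ 11-10,111-0,1111-
  m31 ⊆ 1111- [E]
E = {00001, 01000, 11-10, 111-0, 1111-}

5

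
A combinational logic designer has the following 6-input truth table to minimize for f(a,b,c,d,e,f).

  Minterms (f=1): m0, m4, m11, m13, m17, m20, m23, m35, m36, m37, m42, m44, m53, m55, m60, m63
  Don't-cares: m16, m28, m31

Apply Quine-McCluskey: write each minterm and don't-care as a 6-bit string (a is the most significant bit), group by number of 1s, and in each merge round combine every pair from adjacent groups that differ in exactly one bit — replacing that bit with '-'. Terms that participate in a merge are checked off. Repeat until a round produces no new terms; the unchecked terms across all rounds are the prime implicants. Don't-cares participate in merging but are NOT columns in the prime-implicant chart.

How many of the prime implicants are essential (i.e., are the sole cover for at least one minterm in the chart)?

Round 0: 000000✓ 000100✓ 001011 001101 010000✓ 010001✓ 010100✓ 010111✓ 011100✓ 011111✓ 100011 100100✓ 100101✓ 101010 101100✓ 110101✓ 110111✓ 111100✓ 111111✓
Round 1: -00100 -10111✓ -11100 -11111✓ 0-0000✓ 0-0100✓ 000-00✓ 01-100 01-111✓ 010-00✓ 01000- 1-0101 1-1100 10-100 10010- 11-111✓ 1101-1
Round 2: -1-111 0-0-00
PIs = {-00100, -1-111, -11100, 0-0-00, 001011, 001101, 01-100, 01000-, 1-0101, 1-1100, 10-100, 100011, 10010-, 101010, 1101-1}
Coverage chart:
  m0: 0-0-00 ←essential
  m4: -00100,0-0-00
  m11: 001011 ←essential
  m13: 001101 ←essential
  m17: 01000- ←essential
  m20: 0-0-00,01-100
  m23: -1-111 ←essential
  m35: 100011 ←essential
  m36: -00100,10-100,10010-
  m37: 1-0101,10010-
  m42: 101010 ←essential
  m44: 1-1100,10-100
  m53: 1-0101,1101-1
  m55: -1-111,1101-1
  m60: -11100,1-1100
  m63: -1-111 ←essential
Essential: -1-111, 0-0-00, 001011, 001101, 01000-, 100011, 101010

7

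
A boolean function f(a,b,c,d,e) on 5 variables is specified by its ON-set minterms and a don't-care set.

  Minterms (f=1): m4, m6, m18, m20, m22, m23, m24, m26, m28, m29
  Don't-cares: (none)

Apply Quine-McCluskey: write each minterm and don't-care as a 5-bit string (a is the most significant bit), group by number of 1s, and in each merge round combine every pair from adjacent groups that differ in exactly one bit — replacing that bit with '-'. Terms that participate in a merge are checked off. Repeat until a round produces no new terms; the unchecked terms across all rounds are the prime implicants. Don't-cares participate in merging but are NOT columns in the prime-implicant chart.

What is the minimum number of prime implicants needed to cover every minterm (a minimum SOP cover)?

size-2^0 implicants → 00100(✓)  00110(✓)  10010(✓)  10100(✓)  10110(✓)  10111(✓)  11000(✓)  11010(✓)  11100(✓)  11101(✓)
size-2^1 implicants → -0100(✓)  -0110(✓)  001-0(✓)  1-010  1-100  10-10  101-0(✓)  1011-  11-00  110-0  1110-
size-2^2 implicants → -01-0
Unchecked terms (primes): -01-0, 1-010, 1-100, 10-10, 1011-, 11-00, 110-0, 1110-
Minterm coverage:
  m4 ⊆ -01-0 [E]
  m6 ⊆ -01-0 [E]
  m18 ⊆ 1-010,10-10
  m20 ⊆ -01-0,1-100
  m22 ⊆ -01-0,10-10,1011-
  m23 ⊆ 1011- [E]
  m24 ⊆ 11-00,110-0
  m26 ⊆ 1-010,110-0
  m28 ⊆ 1-100,11-00,1110-
  m29 ⊆ 1110- [E]
E = {-01-0, 1011-, 1110-}
Petrick residual → 1-010, 11-00
Cover = b'ce' + ac'de' + ab'cd + abd'e' + abcd'  |cover|=5

5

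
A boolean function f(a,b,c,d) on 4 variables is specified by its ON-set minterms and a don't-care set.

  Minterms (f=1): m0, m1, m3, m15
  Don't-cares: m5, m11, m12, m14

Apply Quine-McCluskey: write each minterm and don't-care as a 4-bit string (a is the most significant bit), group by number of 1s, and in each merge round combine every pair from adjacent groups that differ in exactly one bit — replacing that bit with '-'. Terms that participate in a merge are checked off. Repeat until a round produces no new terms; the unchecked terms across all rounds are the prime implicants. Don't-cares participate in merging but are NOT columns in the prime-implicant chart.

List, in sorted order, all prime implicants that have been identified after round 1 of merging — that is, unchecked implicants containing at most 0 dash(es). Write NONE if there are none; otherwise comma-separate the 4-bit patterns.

NONE

size-2^0 implicants → 0000(✓)  0001(✓)  0011(✓)  0101(✓)  1011(✓)  1100(✓)  1110(✓)  1111(✓)
size-2^1 implicants → -011  0-01  00-1  000-  1-11  11-0  111-
Unchecked terms (primes): -011, 0-01, 00-1, 000-, 1-11, 11-0, 111-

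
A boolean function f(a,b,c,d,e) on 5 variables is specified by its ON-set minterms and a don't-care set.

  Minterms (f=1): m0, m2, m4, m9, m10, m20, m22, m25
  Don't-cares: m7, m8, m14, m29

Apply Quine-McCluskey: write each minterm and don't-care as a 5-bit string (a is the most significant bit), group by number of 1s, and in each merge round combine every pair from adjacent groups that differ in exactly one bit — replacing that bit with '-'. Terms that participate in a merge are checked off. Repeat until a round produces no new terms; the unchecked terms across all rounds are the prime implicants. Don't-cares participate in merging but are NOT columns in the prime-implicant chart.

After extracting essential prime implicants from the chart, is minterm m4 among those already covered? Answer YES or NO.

size-2^0 implicants → 00000(✓)  00010(✓)  00100(✓)  00111  01000(✓)  01001(✓)  01010(✓)  01110(✓)  10100(✓)  10110(✓)  11001(✓)  11101(✓)
size-2^1 implicants → -0100  -1001  0-000(✓)  0-010(✓)  00-00  000-0(✓)  01-10  010-0(✓)  0100-  101-0  11-01
size-2^2 implicants → 0-0-0
Unchecked terms (primes): -0100, -1001, 0-0-0, 00-00, 00111, 01-10, 0100-, 101-0, 11-01
Minterm coverage:
  m0 ⊆ 0-0-0,00-00
  m2 ⊆ 0-0-0 [E]
  m4 ⊆ -0100,00-00
  m9 ⊆ -1001,0100-
  m10 ⊆ 0-0-0,01-10
  m20 ⊆ -0100,101-0
  m22 ⊆ 101-0 [E]
  m25 ⊆ -1001,11-01
E = {0-0-0, 101-0}

NO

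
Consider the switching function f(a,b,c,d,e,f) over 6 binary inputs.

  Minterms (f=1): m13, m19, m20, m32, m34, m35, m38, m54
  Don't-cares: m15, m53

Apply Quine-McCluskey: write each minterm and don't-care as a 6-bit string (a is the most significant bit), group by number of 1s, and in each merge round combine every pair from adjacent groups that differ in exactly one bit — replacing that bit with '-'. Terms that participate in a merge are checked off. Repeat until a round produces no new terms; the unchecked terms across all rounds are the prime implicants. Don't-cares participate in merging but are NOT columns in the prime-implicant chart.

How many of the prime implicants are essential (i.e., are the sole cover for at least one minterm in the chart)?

size-2^0 implicants → 001101(✓)  001111(✓)  010011  010100  100000(✓)  100010(✓)  100011(✓)  100110(✓)  110101  110110(✓)
size-2^1 implicants → 0011-1  1-0110  100-10  1000-0  10001-
Unchecked terms (primes): 0011-1, 010011, 010100, 1-0110, 100-10, 1000-0, 10001-, 110101
Minterm coverage:
  m13 ⊆ 0011-1 [E]
  m19 ⊆ 010011 [E]
  m20 ⊆ 010100 [E]
  m32 ⊆ 1000-0 [E]
  m34 ⊆ 100-10,1000-0,10001-
  m35 ⊆ 10001- [E]
  m38 ⊆ 1-0110,100-10
  m54 ⊆ 1-0110 [E]
E = {0011-1, 010011, 010100, 1-0110, 1000-0, 10001-}

6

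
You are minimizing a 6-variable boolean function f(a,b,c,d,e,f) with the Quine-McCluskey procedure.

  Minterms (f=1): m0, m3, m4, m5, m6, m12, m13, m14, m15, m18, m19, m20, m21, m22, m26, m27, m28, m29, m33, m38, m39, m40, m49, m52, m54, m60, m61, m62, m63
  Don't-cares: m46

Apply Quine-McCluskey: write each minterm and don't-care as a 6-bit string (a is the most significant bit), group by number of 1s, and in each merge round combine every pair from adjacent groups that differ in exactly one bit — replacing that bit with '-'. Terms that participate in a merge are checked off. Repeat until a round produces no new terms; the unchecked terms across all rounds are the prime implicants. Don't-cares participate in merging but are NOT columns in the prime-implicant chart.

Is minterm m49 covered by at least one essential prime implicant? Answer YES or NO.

[col 0] 000000*, 000011*, 000100*, 000101*, 000110*, 001100*, 001101*, 001110*, 001111*, 010010*, 010011*, 010100*, 010101*, 010110*, 011010*, 011011*, 011100*, 011101*, 100001*, 100110*, 100111*, 101000, 101110*, 110001*, 110100*, 110110*, 111100*, 111101*, 111110*, 111111*
[col 1] -00110*, -01110*, -10100*, -10110*, -11100*, -11101*, 0-0011, 0-0100*, 0-0101*, 0-0110*, 0-1100*, 0-1101*, 00-100*, 00-101*, 00-110*, 000-00, 0001-0*, 00010-*, 0011-0*, 0011-1*, 00110-*, 00111-*, 01-010*, 01-011*, 01-100*, 01-101*, 010-10, 01001-*, 0101-0*, 01010-*, 01101-*, 01110-*, 1-0001, 1-0110*, 1-1110*, 10-110*, 10011-, 11-100*, 11-110*, 1101-0*, 1111-0*, 1111-1*, 11110-*, 11111-*
[col 2] --0110, -0-110, -1-100, -101-0, -1110-, 0--100*, 0--101*, 0-01-0, 0-010-*, 0-110-*, 00-1-0, 00-10-*, 0011--, 01-01-, 01-10-*, 1--110, 11-1-0, 1111--
[col 3] 0--10-
Prime implicants: --0110, -0-110, -1-100, -101-0, -1110-, 0--10-, 0-0011, 0-01-0, 00-1-0, 000-00, 0011--, 01-01-, 010-10, 1--110, 1-0001, 10011-, 101000, 11-1-0, 1111--
PI chart (minterm → PIs covering it):
  0 | 000-00  (sole → essential)
  3 | 0-0011  (sole → essential)
  4 | 0--10-,0-01-0,00-1-0,000-00
  5 | 0--10-  (sole → essential)
  6 | --0110,-0-110,0-01-0,00-1-0
  12 | 0--10-,00-1-0,0011--
  13 | 0--10-,0011--
  14 | -0-110,00-1-0,0011--
  15 | 0011--  (sole → essential)
  18 | 01-01-,010-10
  19 | 0-0011,01-01-
  20 | -1-100,-101-0,0--10-,0-01-0
  21 | 0--10-  (sole → essential)
  22 | --0110,-101-0,0-01-0,010-10
  26 | 01-01-  (sole → essential)
  27 | 01-01-  (sole → essential)
  28 | -1-100,-1110-,0--10-
  29 | -1110-,0--10-
  33 | 1-0001  (sole → essential)
  38 | --0110,-0-110,1--110,10011-
  39 | 10011-  (sole → essential)
  40 | 101000  (sole → essential)
  49 | 1-0001  (sole → essential)
  52 | -1-100,-101-0,11-1-0
  54 | --0110,-101-0,1--110,11-1-0
  60 | -1-100,-1110-,11-1-0,1111--
  61 | -1110-,1111--
  62 | 1--110,11-1-0,1111--
  63 | 1111--  (sole → essential)
Essential prime implicants: 0--10-, 0-0011, 000-00, 0011--, 01-01-, 1-0001, 10011-, 101000, 1111--

YES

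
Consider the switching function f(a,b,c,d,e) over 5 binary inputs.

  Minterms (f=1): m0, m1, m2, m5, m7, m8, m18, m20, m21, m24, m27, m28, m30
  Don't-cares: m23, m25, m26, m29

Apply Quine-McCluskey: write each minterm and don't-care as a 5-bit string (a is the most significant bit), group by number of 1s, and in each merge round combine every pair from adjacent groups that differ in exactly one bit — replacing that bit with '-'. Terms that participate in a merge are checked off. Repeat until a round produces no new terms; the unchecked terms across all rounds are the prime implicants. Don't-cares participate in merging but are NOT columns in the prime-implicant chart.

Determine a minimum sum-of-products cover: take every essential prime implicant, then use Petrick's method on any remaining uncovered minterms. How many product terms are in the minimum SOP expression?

7

Round 0: 00000✓ 00001✓ 00010✓ 00101✓ 00111✓ 01000✓ 10010✓ 10100✓ 10101✓ 10111✓ 11000✓ 11001✓ 11010✓ 11011✓ 11100✓ 11101✓ 11110✓
Round 1: -0010 -0101✓ -0111✓ -1000 0-000 00-01 000-0 0000- 001-1✓ 1-010 1-100✓ 1-101✓ 101-1✓ 1010-✓ 11-00✓ 11-01✓ 11-10✓ 110-0✓ 110-1✓ 1100-✓ 1101-✓ 111-0✓ 1110-✓
Round 2: -01-1 1-10- 11--0 11-0- 110--
PIs = {-0010, -01-1, -1000, 0-000, 00-01, 000-0, 0000-, 1-010, 1-10-, 11--0, 11-0-, 110--}
Coverage chart:
  m0: 0-000,000-0,0000-
  m1: 00-01,0000-
  m2: -0010,000-0
  m5: -01-1,00-01
  m7: -01-1 ←essential
  m8: -1000,0-000
  m18: -0010,1-010
  m20: 1-10- ←essential
  m21: -01-1,1-10-
  m24: -1000,11--0,11-0-,110--
  m27: 110-- ←essential
  m28: 1-10-,11--0,11-0-
  m30: 11--0 ←essential
Essential: -01-1, 1-10-, 11--0, 110--
Petrick residual → -0010, -1000, 0000-
Min cover (7 terms): b'c'de' + b'ce + bc'd'e' + a'b'c'd' + acd' + abe' + abc'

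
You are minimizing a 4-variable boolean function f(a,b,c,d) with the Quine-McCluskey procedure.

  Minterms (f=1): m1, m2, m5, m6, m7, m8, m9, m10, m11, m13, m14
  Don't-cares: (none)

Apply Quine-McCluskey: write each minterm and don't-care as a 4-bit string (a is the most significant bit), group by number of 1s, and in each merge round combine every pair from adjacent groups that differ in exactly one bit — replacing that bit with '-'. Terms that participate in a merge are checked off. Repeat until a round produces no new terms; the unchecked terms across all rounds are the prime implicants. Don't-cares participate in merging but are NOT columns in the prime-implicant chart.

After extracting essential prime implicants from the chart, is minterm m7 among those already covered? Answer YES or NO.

Round 0: 0001✓ 0010✓ 0101✓ 0110✓ 0111✓ 1000✓ 1001✓ 1010✓ 1011✓ 1101✓ 1110✓
Round 1: -001✓ -010✓ -101✓ -110✓ 0-01✓ 0-10✓ 01-1 011- 1-01✓ 1-10✓ 10-0✓ 10-1✓ 100-✓ 101-✓
Round 2: --01 --10 10--
PIs = {--01, --10, 01-1, 011-, 10--}
Coverage chart:
  m1: --01 ←essential
  m2: --10 ←essential
  m5: --01,01-1
  m6: --10,011-
  m7: 01-1,011-
  m8: 10-- ←essential
  m9: --01,10--
  m10: --10,10--
  m11: 10-- ←essential
  m13: --01 ←essential
  m14: --10 ←essential
Essential: --01, --10, 10--

NO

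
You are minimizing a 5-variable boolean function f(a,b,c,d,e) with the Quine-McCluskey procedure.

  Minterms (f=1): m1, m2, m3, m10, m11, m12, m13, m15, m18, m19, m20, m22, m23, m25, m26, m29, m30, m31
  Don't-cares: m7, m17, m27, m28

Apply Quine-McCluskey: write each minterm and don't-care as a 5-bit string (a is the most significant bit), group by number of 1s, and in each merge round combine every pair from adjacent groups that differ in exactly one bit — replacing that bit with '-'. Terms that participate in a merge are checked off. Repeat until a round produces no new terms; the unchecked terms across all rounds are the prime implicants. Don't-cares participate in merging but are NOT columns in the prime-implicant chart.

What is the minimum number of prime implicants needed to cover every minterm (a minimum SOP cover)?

size-2^0 implicants → 00001(✓)  00010(✓)  00011(✓)  00111(✓)  01010(✓)  01011(✓)  01100(✓)  01101(✓)  01111(✓)  10001(✓)  10010(✓)  10011(✓)  10100(✓)  10110(✓)  10111(✓)  11001(✓)  11010(✓)  11011(✓)  11100(✓)  11101(✓)  11110(✓)  11111(✓)
size-2^1 implicants → -0001(✓)  -0010(✓)  -0011(✓)  -0111(✓)  -1010(✓)  -1011(✓)  -1100(✓)  -1101(✓)  -1111(✓)  0-010(✓)  0-011(✓)  0-111(✓)  00-11(✓)  000-1(✓)  0001-(✓)  01-11(✓)  0101-(✓)  011-1(✓)  0110-(✓)  1-001(✓)  1-010(✓)  1-011(✓)  1-100(✓)  1-110(✓)  1-111(✓)  10-10(✓)  10-11(✓)  100-1(✓)  1001-(✓)  101-0(✓)  1011-(✓)  11-01(✓)  11-10(✓)  11-11(✓)  110-1(✓)  1101-(✓)  111-0(✓)  111-1(✓)  1110-(✓)  1111-(✓)
size-2^2 implicants → --010(✓)  --011(✓)  --111(✓)  -0-11(✓)  -00-1  -001-(✓)  -1-11(✓)  -101-(✓)  -11-1  -110-  0--11(✓)  0-01-(✓)  1--10(✓)  1--11(✓)  1-0-1  1-01-(✓)  1-1-0  1-11-(✓)  10-1-(✓)  11--1  11-1-(✓)  111--
size-2^3 implicants → ---11  --01-  1--1-
Unchecked terms (primes): ---11, --01-, -00-1, -11-1, -110-, 1--1-, 1-0-1, 1-1-0, 11--1, 111--
Minterm coverage:
  m1 ⊆ -00-1 [E]
  m2 ⊆ --01- [E]
  m3 ⊆ ---11,--01-,-00-1
  m10 ⊆ --01- [E]
  m11 ⊆ ---11,--01-
  m12 ⊆ -110- [E]
  m13 ⊆ -11-1,-110-
  m15 ⊆ ---11,-11-1
  m18 ⊆ --01-,1--1-
  m19 ⊆ ---11,--01-,-00-1,1--1-,1-0-1
  m20 ⊆ 1-1-0 [E]
  m22 ⊆ 1--1-,1-1-0
  m23 ⊆ ---11,1--1-
  m25 ⊆ 1-0-1,11--1
  m26 ⊆ --01-,1--1-
  m29 ⊆ -11-1,-110-,11--1,111--
  m30 ⊆ 1--1-,1-1-0,111--
  m31 ⊆ ---11,-11-1,1--1-,11--1,111--
E = {--01-, -00-1, -110-, 1-1-0}
Petrick residual → ---11, 1-0-1
Cover = de + c'd + b'c'e + bcd' + ac'e + ace'  |cover|=6

6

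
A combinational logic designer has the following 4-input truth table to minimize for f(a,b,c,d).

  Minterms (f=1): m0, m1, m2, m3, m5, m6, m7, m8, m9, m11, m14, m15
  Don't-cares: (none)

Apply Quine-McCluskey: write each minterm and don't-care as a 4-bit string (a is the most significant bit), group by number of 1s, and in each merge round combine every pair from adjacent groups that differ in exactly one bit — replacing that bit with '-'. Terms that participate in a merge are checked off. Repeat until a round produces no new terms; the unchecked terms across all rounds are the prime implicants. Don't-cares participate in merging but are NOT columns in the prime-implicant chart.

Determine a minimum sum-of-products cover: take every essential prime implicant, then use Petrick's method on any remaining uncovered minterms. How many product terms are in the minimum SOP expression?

5

Round 0: 0000✓ 0001✓ 0010✓ 0011✓ 0101✓ 0110✓ 0111✓ 1000✓ 1001✓ 1011✓ 1110✓ 1111✓
Round 1: -000✓ -001✓ -011✓ -110✓ -111✓ 0-01✓ 0-10✓ 0-11✓ 00-0✓ 00-1✓ 000-✓ 001-✓ 01-1✓ 011-✓ 1-11✓ 10-1✓ 100-✓ 111-✓
Round 2: --11 -0-1 -00- -11- 0--1 0-1- 00--
PIs = {--11, -0-1, -00-, -11-, 0--1, 0-1-, 00--}
Coverage chart:
  m0: -00-,00--
  m1: -0-1,-00-,0--1,00--
  m2: 0-1-,00--
  m3: --11,-0-1,0--1,0-1-,00--
  m5: 0--1 ←essential
  m6: -11-,0-1-
  m7: --11,-11-,0--1,0-1-
  m8: -00- ←essential
  m9: -0-1,-00-
  m11: --11,-0-1
  m14: -11- ←essential
  m15: --11,-11-
Essential: -00-, -11-, 0--1
Petrick residual → --11, 0-1-
Min cover (5 terms): cd + b'c' + bc + a'd + a'c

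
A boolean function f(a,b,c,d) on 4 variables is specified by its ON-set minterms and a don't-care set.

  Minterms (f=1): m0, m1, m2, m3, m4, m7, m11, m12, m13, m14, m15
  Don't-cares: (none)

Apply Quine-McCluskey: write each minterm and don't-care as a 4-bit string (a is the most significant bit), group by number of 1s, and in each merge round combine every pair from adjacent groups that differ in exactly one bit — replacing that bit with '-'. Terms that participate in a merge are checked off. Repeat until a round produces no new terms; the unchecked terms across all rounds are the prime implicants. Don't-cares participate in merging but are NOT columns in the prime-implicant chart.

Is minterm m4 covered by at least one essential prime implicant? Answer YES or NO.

[col 0] 0000*, 0001*, 0010*, 0011*, 0100*, 0111*, 1011*, 1100*, 1101*, 1110*, 1111*
[col 1] -011*, -100, -111*, 0-00, 0-11*, 00-0*, 00-1*, 000-*, 001-*, 1-11*, 11-0*, 11-1*, 110-*, 111-*
[col 2] --11, 00--, 11--
Prime implicants: --11, -100, 0-00, 00--, 11--
PI chart (minterm → PIs covering it):
  0 | 0-00,00--
  1 | 00--  (sole → essential)
  2 | 00--  (sole → essential)
  3 | --11,00--
  4 | -100,0-00
  7 | --11  (sole → essential)
  11 | --11  (sole → essential)
  12 | -100,11--
  13 | 11--  (sole → essential)
  14 | 11--  (sole → essential)
  15 | --11,11--
Essential prime implicants: --11, 00--, 11--

NO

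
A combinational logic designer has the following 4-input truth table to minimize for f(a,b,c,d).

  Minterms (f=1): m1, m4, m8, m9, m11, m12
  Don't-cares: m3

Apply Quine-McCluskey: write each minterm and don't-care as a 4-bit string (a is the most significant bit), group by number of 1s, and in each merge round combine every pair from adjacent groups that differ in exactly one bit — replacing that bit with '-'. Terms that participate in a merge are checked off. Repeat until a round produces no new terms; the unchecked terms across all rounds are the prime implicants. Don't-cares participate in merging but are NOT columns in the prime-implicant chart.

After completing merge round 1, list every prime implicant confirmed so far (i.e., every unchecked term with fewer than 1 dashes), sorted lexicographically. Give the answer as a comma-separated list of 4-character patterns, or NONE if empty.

[col 0] 0001*, 0011*, 0100*, 1000*, 1001*, 1011*, 1100*
[col 1] -001*, -011*, -100, 00-1*, 1-00, 10-1*, 100-
[col 2] -0-1
Prime implicants: -0-1, -100, 1-00, 100-

NONE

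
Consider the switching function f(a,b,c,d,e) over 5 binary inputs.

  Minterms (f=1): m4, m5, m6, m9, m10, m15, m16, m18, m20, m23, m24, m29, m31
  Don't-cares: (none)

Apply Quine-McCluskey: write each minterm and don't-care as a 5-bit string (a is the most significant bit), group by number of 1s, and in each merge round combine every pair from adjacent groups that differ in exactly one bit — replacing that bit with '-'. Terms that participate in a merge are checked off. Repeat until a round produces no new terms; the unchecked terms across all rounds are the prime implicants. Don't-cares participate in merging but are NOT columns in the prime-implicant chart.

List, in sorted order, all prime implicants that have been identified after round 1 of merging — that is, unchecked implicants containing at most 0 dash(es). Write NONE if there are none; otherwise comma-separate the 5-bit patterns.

01001, 01010

size-2^0 implicants → 00100(✓)  00101(✓)  00110(✓)  01001  01010  01111(✓)  10000(✓)  10010(✓)  10100(✓)  10111(✓)  11000(✓)  11101(✓)  11111(✓)
size-2^1 implicants → -0100  -1111  001-0  0010-  1-000  1-111  10-00  100-0  111-1
Unchecked terms (primes): -0100, -1111, 001-0, 0010-, 01001, 01010, 1-000, 1-111, 10-00, 100-0, 111-1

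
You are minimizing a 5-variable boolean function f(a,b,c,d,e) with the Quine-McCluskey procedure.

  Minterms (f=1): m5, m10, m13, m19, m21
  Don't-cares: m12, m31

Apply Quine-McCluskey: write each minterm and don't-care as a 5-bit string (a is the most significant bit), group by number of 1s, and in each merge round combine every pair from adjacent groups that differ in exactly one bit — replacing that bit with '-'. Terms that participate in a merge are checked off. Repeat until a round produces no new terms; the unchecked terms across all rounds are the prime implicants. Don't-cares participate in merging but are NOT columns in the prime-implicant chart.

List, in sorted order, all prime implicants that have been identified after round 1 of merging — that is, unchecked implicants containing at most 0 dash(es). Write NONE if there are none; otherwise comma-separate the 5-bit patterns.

size-2^0 implicants → 00101(✓)  01010  01100(✓)  01101(✓)  10011  10101(✓)  11111
size-2^1 implicants → -0101  0-101  0110-
Unchecked terms (primes): -0101, 0-101, 01010, 0110-, 10011, 11111

01010, 10011, 11111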